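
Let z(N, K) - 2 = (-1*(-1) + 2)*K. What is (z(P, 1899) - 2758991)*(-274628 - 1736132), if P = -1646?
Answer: 5536209421920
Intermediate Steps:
z(N, K) = 2 + 3*K (z(N, K) = 2 + (-1*(-1) + 2)*K = 2 + (1 + 2)*K = 2 + 3*K)
(z(P, 1899) - 2758991)*(-274628 - 1736132) = ((2 + 3*1899) - 2758991)*(-274628 - 1736132) = ((2 + 5697) - 2758991)*(-2010760) = (5699 - 2758991)*(-2010760) = -2753292*(-2010760) = 5536209421920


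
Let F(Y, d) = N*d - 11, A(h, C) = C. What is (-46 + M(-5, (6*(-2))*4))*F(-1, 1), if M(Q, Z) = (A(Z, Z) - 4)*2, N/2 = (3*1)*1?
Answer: 750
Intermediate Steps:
N = 6 (N = 2*((3*1)*1) = 2*(3*1) = 2*3 = 6)
F(Y, d) = -11 + 6*d (F(Y, d) = 6*d - 11 = -11 + 6*d)
M(Q, Z) = -8 + 2*Z (M(Q, Z) = (Z - 4)*2 = (-4 + Z)*2 = -8 + 2*Z)
(-46 + M(-5, (6*(-2))*4))*F(-1, 1) = (-46 + (-8 + 2*((6*(-2))*4)))*(-11 + 6*1) = (-46 + (-8 + 2*(-12*4)))*(-11 + 6) = (-46 + (-8 + 2*(-48)))*(-5) = (-46 + (-8 - 96))*(-5) = (-46 - 104)*(-5) = -150*(-5) = 750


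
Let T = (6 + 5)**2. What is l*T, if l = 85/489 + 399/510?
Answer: 9617927/83130 ≈ 115.70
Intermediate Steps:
T = 121 (T = 11**2 = 121)
l = 79487/83130 (l = 85*(1/489) + 399*(1/510) = 85/489 + 133/170 = 79487/83130 ≈ 0.95618)
l*T = (79487/83130)*121 = 9617927/83130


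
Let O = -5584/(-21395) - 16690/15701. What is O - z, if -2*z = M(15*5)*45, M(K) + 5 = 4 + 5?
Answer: 29963652384/335922895 ≈ 89.198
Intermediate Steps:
M(K) = 4 (M(K) = -5 + (4 + 5) = -5 + 9 = 4)
O = -269408166/335922895 (O = -5584*(-1/21395) - 16690*1/15701 = 5584/21395 - 16690/15701 = -269408166/335922895 ≈ -0.80199)
z = -90 (z = -2*45 = -½*180 = -90)
O - z = -269408166/335922895 - 1*(-90) = -269408166/335922895 + 90 = 29963652384/335922895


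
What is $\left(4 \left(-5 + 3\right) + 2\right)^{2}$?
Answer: $36$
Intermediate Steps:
$\left(4 \left(-5 + 3\right) + 2\right)^{2} = \left(4 \left(-2\right) + 2\right)^{2} = \left(-8 + 2\right)^{2} = \left(-6\right)^{2} = 36$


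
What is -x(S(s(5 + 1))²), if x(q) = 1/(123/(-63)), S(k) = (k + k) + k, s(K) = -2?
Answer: 21/41 ≈ 0.51220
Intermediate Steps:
S(k) = 3*k (S(k) = 2*k + k = 3*k)
x(q) = -21/41 (x(q) = 1/(123*(-1/63)) = 1/(-41/21) = -21/41)
-x(S(s(5 + 1))²) = -1*(-21/41) = 21/41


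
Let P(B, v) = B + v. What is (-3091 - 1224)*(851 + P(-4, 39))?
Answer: -3823090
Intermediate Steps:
(-3091 - 1224)*(851 + P(-4, 39)) = (-3091 - 1224)*(851 + (-4 + 39)) = -4315*(851 + 35) = -4315*886 = -3823090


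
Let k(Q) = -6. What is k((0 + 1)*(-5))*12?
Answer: -72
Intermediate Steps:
k((0 + 1)*(-5))*12 = -6*12 = -72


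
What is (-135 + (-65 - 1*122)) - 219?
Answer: -541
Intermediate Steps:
(-135 + (-65 - 1*122)) - 219 = (-135 + (-65 - 122)) - 219 = (-135 - 187) - 219 = -322 - 219 = -541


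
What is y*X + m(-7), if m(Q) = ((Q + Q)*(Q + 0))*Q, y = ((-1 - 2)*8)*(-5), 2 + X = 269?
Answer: 31354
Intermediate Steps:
X = 267 (X = -2 + 269 = 267)
y = 120 (y = -3*8*(-5) = -24*(-5) = 120)
m(Q) = 2*Q³ (m(Q) = ((2*Q)*Q)*Q = (2*Q²)*Q = 2*Q³)
y*X + m(-7) = 120*267 + 2*(-7)³ = 32040 + 2*(-343) = 32040 - 686 = 31354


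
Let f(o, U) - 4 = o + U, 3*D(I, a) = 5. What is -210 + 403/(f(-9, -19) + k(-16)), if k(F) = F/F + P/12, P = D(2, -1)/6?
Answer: -1129278/4963 ≈ -227.54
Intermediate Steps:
D(I, a) = 5/3 (D(I, a) = (1/3)*5 = 5/3)
P = 5/18 (P = (5/3)/6 = (5/3)*(1/6) = 5/18 ≈ 0.27778)
f(o, U) = 4 + U + o (f(o, U) = 4 + (o + U) = 4 + (U + o) = 4 + U + o)
k(F) = 221/216 (k(F) = F/F + (5/18)/12 = 1 + (5/18)*(1/12) = 1 + 5/216 = 221/216)
-210 + 403/(f(-9, -19) + k(-16)) = -210 + 403/((4 - 19 - 9) + 221/216) = -210 + 403/(-24 + 221/216) = -210 + 403/(-4963/216) = -210 + 403*(-216/4963) = -210 - 87048/4963 = -1129278/4963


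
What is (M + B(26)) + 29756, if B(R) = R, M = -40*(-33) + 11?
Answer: 31113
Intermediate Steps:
M = 1331 (M = 1320 + 11 = 1331)
(M + B(26)) + 29756 = (1331 + 26) + 29756 = 1357 + 29756 = 31113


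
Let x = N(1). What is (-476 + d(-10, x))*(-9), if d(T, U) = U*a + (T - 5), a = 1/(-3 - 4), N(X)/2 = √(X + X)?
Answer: 4419 + 18*√2/7 ≈ 4422.6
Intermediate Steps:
N(X) = 2*√2*√X (N(X) = 2*√(X + X) = 2*√(2*X) = 2*(√2*√X) = 2*√2*√X)
x = 2*√2 (x = 2*√2*√1 = 2*√2*1 = 2*√2 ≈ 2.8284)
a = -⅐ (a = 1/(-7) = -⅐ ≈ -0.14286)
d(T, U) = -5 + T - U/7 (d(T, U) = U*(-⅐) + (T - 5) = -U/7 + (-5 + T) = -5 + T - U/7)
(-476 + d(-10, x))*(-9) = (-476 + (-5 - 10 - 2*√2/7))*(-9) = (-476 + (-15 - 2*√2/7))*(-9) = (-491 - 2*√2/7)*(-9) = 4419 + 18*√2/7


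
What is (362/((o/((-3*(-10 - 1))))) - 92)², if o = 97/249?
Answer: 8794961296900/9409 ≈ 9.3474e+8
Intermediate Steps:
o = 97/249 (o = 97*(1/249) = 97/249 ≈ 0.38956)
(362/((o/((-3*(-10 - 1))))) - 92)² = (362/((97/(249*((-3*(-10 - 1)))))) - 92)² = (362/((97/(249*((-3*(-11)))))) - 92)² = (362/(((97/249)/33)) - 92)² = (362/(((97/249)*(1/33))) - 92)² = (362/(97/8217) - 92)² = (362*(8217/97) - 92)² = (2974554/97 - 92)² = (2965630/97)² = 8794961296900/9409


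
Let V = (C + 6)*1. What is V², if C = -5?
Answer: 1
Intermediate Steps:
V = 1 (V = (-5 + 6)*1 = 1*1 = 1)
V² = 1² = 1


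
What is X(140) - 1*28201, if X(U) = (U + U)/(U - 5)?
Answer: -761371/27 ≈ -28199.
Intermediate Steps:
X(U) = 2*U/(-5 + U) (X(U) = (2*U)/(-5 + U) = 2*U/(-5 + U))
X(140) - 1*28201 = 2*140/(-5 + 140) - 1*28201 = 2*140/135 - 28201 = 2*140*(1/135) - 28201 = 56/27 - 28201 = -761371/27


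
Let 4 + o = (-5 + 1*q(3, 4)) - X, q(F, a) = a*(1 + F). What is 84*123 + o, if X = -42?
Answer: 10381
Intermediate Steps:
o = 49 (o = -4 + ((-5 + 1*(4*(1 + 3))) - 1*(-42)) = -4 + ((-5 + 1*(4*4)) + 42) = -4 + ((-5 + 1*16) + 42) = -4 + ((-5 + 16) + 42) = -4 + (11 + 42) = -4 + 53 = 49)
84*123 + o = 84*123 + 49 = 10332 + 49 = 10381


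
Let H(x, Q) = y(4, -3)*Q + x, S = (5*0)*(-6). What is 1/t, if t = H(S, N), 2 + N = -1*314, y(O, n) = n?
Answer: 1/948 ≈ 0.0010549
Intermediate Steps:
S = 0 (S = 0*(-6) = 0)
N = -316 (N = -2 - 1*314 = -2 - 314 = -316)
H(x, Q) = x - 3*Q (H(x, Q) = -3*Q + x = x - 3*Q)
t = 948 (t = 0 - 3*(-316) = 0 + 948 = 948)
1/t = 1/948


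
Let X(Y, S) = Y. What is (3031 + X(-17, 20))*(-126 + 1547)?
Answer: 4282894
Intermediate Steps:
(3031 + X(-17, 20))*(-126 + 1547) = (3031 - 17)*(-126 + 1547) = 3014*1421 = 4282894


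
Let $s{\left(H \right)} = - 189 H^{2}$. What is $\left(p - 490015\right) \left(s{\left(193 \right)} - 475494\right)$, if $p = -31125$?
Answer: $3916656332700$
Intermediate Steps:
$\left(p - 490015\right) \left(s{\left(193 \right)} - 475494\right) = \left(-31125 - 490015\right) \left(- 189 \cdot 193^{2} - 475494\right) = - 521140 \left(\left(-189\right) 37249 - 475494\right) = - 521140 \left(-7040061 - 475494\right) = \left(-521140\right) \left(-7515555\right) = 3916656332700$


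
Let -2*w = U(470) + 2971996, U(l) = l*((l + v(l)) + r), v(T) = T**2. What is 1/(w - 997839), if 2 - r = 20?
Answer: -1/54501557 ≈ -1.8348e-8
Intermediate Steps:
r = -18 (r = 2 - 1*20 = 2 - 20 = -18)
U(l) = l*(-18 + l + l**2) (U(l) = l*((l + l**2) - 18) = l*(-18 + l + l**2))
w = -53503718 (w = -(470*(-18 + 470 + 470**2) + 2971996)/2 = -(470*(-18 + 470 + 220900) + 2971996)/2 = -(470*221352 + 2971996)/2 = -(104035440 + 2971996)/2 = -1/2*107007436 = -53503718)
1/(w - 997839) = 1/(-53503718 - 997839) = 1/(-54501557) = -1/54501557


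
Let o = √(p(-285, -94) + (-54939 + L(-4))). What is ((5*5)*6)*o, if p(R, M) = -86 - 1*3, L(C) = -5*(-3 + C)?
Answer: 150*I*√54993 ≈ 35176.0*I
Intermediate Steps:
L(C) = 15 - 5*C
p(R, M) = -89 (p(R, M) = -86 - 3 = -89)
o = I*√54993 (o = √(-89 + (-54939 + (15 - 5*(-4)))) = √(-89 + (-54939 + (15 + 20))) = √(-89 + (-54939 + 35)) = √(-89 - 54904) = √(-54993) = I*√54993 ≈ 234.51*I)
((5*5)*6)*o = ((5*5)*6)*(I*√54993) = (25*6)*(I*√54993) = 150*(I*√54993) = 150*I*√54993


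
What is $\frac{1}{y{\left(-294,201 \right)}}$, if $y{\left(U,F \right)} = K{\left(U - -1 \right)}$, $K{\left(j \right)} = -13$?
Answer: $- \frac{1}{13} \approx -0.076923$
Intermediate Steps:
$y{\left(U,F \right)} = -13$
$\frac{1}{y{\left(-294,201 \right)}} = \frac{1}{-13} = - \frac{1}{13}$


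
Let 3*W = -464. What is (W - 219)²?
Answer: 1256641/9 ≈ 1.3963e+5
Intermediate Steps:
W = -464/3 (W = (⅓)*(-464) = -464/3 ≈ -154.67)
(W - 219)² = (-464/3 - 219)² = (-1121/3)² = 1256641/9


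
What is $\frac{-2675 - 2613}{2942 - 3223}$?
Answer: $\frac{5288}{281} \approx 18.819$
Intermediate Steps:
$\frac{-2675 - 2613}{2942 - 3223} = \frac{-2675 - 2613}{-281} = \left(-5288\right) \left(- \frac{1}{281}\right) = \frac{5288}{281}$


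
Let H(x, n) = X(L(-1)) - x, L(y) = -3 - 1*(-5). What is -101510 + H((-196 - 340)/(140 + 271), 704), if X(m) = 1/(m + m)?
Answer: -166879885/1644 ≈ -1.0151e+5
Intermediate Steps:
L(y) = 2 (L(y) = -3 + 5 = 2)
X(m) = 1/(2*m)
H(x, n) = ¼ - x (H(x, n) = (½)/2 - x = (½)*(½) - x = ¼ - x)
-101510 + H((-196 - 340)/(140 + 271), 704) = -101510 + (¼ - (-196 - 340)/(140 + 271)) = -101510 + (¼ - (-536)/411) = -101510 + (¼ - 1*(-536/411)) = -101510 + (¼ + 536/411) = -101510 + 2555/1644 = -166879885/1644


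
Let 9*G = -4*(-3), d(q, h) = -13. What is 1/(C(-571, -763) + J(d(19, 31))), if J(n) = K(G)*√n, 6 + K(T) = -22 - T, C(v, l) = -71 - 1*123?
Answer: -873/219698 + 66*I*√13/109849 ≈ -0.0039736 + 0.0021663*I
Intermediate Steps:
C(v, l) = -194 (C(v, l) = -71 - 123 = -194)
G = 4/3 (G = (-4*(-3))/9 = (⅑)*12 = 4/3 ≈ 1.3333)
K(T) = -28 - T (K(T) = -6 + (-22 - T) = -28 - T)
J(n) = -88*√n/3 (J(n) = (-28 - 1*4/3)*√n = (-28 - 4/3)*√n = -88*√n/3)
1/(C(-571, -763) + J(d(19, 31))) = 1/(-194 - 88*I*√13/3)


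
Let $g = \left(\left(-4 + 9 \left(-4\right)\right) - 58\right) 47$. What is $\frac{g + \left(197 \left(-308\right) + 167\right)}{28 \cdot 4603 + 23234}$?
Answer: $- \frac{7235}{16902} \approx -0.42806$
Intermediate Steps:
$g = -4606$ ($g = \left(\left(-4 - 36\right) - 58\right) 47 = \left(-40 - 58\right) 47 = \left(-98\right) 47 = -4606$)
$\frac{g + \left(197 \left(-308\right) + 167\right)}{28 \cdot 4603 + 23234} = \frac{-4606 + \left(197 \left(-308\right) + 167\right)}{28 \cdot 4603 + 23234} = \frac{-4606 + \left(-60676 + 167\right)}{128884 + 23234} = \frac{-4606 - 60509}{152118} = \left(-65115\right) \frac{1}{152118} = - \frac{7235}{16902}$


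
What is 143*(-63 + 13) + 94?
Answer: -7056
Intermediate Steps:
143*(-63 + 13) + 94 = 143*(-50) + 94 = -7150 + 94 = -7056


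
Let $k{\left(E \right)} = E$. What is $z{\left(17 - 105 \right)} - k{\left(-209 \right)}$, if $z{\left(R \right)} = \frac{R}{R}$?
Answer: $210$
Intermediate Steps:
$z{\left(R \right)} = 1$
$z{\left(17 - 105 \right)} - k{\left(-209 \right)} = 1 - -209 = 1 + 209 = 210$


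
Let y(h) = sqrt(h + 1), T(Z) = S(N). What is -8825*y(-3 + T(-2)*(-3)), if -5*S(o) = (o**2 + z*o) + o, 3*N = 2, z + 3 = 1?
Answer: -7060*I*sqrt(30)/3 ≈ -12890.0*I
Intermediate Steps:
z = -2 (z = -3 + 1 = -2)
N = 2/3 (N = (1/3)*2 = 2/3 ≈ 0.66667)
S(o) = -o**2/5 + o/5 (S(o) = -((o**2 - 2*o) + o)/5 = -(o**2 - o)/5 = -o**2/5 + o/5)
T(Z) = 2/45 (T(Z) = (1/5)*(2/3)*(1 - 1*2/3) = (1/5)*(2/3)*(1 - 2/3) = (1/5)*(2/3)*(1/3) = 2/45)
y(h) = sqrt(1 + h)
-8825*y(-3 + T(-2)*(-3)) = -8825*sqrt(1 + (-3 + (2/45)*(-3))) = -8825*sqrt(1 + (-3 - 2/15)) = -8825*sqrt(1 - 47/15) = -7060*I*sqrt(30)/3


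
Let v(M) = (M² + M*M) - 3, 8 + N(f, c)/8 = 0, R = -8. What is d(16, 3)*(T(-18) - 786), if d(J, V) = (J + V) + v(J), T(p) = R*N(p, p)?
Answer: -144672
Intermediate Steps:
N(f, c) = -64 (N(f, c) = -64 + 8*0 = -64 + 0 = -64)
v(M) = -3 + 2*M² (v(M) = (M² + M²) - 3 = 2*M² - 3 = -3 + 2*M²)
T(p) = 512 (T(p) = -8*(-64) = 512)
d(J, V) = -3 + J + V + 2*J² (d(J, V) = (J + V) + (-3 + 2*J²) = -3 + J + V + 2*J²)
d(16, 3)*(T(-18) - 786) = (-3 + 16 + 3 + 2*16²)*(512 - 786) = (-3 + 16 + 3 + 2*256)*(-274) = (-3 + 16 + 3 + 512)*(-274) = 528*(-274) = -144672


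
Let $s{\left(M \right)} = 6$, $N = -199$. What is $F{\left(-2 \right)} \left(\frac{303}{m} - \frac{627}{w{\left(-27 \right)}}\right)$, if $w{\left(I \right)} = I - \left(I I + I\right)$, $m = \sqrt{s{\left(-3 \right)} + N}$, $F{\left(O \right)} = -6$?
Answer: $- \frac{418}{81} + \frac{1818 i \sqrt{193}}{193} \approx -5.1605 + 130.86 i$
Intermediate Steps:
$m = i \sqrt{193}$ ($m = \sqrt{6 - 199} = \sqrt{-193} = i \sqrt{193} \approx 13.892 i$)
$w{\left(I \right)} = - I^{2}$ ($w{\left(I \right)} = I - \left(I^{2} + I\right) = I - \left(I + I^{2}\right) = - I^{2}$)
$F{\left(-2 \right)} \left(\frac{303}{m} - \frac{627}{w{\left(-27 \right)}}\right) = - 6 \left(\frac{303}{i \sqrt{193}} - \frac{627}{\left(-1\right) \left(-27\right)^{2}}\right) = - 6 \left(303 \left(- \frac{i \sqrt{193}}{193}\right) - \frac{627}{\left(-1\right) 729}\right) = - 6 \left(- \frac{303 i \sqrt{193}}{193} - \frac{627}{-729}\right) = - 6 \left(- \frac{303 i \sqrt{193}}{193} - - \frac{209}{243}\right) = - 6 \left(- \frac{303 i \sqrt{193}}{193} + \frac{209}{243}\right) = - 6 \left(\frac{209}{243} - \frac{303 i \sqrt{193}}{193}\right) = - \frac{418}{81} + \frac{1818 i \sqrt{193}}{193}$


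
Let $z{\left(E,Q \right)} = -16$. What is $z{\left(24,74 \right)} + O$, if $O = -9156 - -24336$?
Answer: $15164$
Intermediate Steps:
$O = 15180$ ($O = -9156 + 24336 = 15180$)
$z{\left(24,74 \right)} + O = -16 + 15180 = 15164$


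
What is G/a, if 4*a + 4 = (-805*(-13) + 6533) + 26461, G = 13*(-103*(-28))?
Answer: 149968/43455 ≈ 3.4511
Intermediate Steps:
G = 37492 (G = 13*2884 = 37492)
a = 43455/4 (a = -1 + ((-805*(-13) + 6533) + 26461)/4 = -1 + ((10465 + 6533) + 26461)/4 = -1 + (16998 + 26461)/4 = -1 + (1/4)*43459 = -1 + 43459/4 = 43455/4 ≈ 10864.)
G/a = 37492/(43455/4) = 37492*(4/43455) = 149968/43455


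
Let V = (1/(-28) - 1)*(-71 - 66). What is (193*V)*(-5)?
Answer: -3833945/28 ≈ -1.3693e+5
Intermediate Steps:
V = 3973/28 (V = (-1/28 - 1)*(-137) = -29/28*(-137) = 3973/28 ≈ 141.89)
(193*V)*(-5) = (193*(3973/28))*(-5) = (766789/28)*(-5) = -3833945/28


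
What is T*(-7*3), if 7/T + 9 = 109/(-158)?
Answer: 23226/1531 ≈ 15.170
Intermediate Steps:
T = -1106/1531 (T = 7/(-9 + 109/(-158)) = 7/(-9 + 109*(-1/158)) = 7/(-9 - 109/158) = 7/(-1531/158) = 7*(-158/1531) = -1106/1531 ≈ -0.72240)
T*(-7*3) = -(-7742)*3/1531 = -1106/1531*(-21) = 23226/1531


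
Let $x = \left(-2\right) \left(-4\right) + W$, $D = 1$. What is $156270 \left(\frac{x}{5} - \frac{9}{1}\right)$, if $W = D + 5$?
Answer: $-968874$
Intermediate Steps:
$W = 6$ ($W = 1 + 5 = 6$)
$x = 14$ ($x = \left(-2\right) \left(-4\right) + 6 = 8 + 6 = 14$)
$156270 \left(\frac{x}{5} - \frac{9}{1}\right) = 156270 \left(\frac{14}{5} - \frac{9}{1}\right) = 156270 \left(14 \cdot \frac{1}{5} - 9\right) = 156270 \left(\frac{14}{5} - 9\right) = 156270 \left(- \frac{31}{5}\right) = -968874$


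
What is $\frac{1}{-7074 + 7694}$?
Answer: $\frac{1}{620} \approx 0.0016129$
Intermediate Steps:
$\frac{1}{-7074 + 7694} = \frac{1}{620}$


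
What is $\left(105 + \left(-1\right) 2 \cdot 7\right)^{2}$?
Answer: $8281$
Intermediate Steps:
$\left(105 + \left(-1\right) 2 \cdot 7\right)^{2} = \left(105 - 14\right)^{2} = 91^{2} = 8281$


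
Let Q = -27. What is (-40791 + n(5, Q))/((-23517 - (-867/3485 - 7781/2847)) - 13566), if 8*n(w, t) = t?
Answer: 190472200425/173129571224 ≈ 1.1002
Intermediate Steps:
n(w, t) = t/8
(-40791 + n(5, Q))/((-23517 - (-867/3485 - 7781/2847)) - 13566) = (-40791 + (1/8)*(-27))/((-23517 - (-867/3485 - 7781/2847)) - 13566) = (-40791 - 27/8)/((-23517 - (-867*1/3485 - 7781*1/2847)) - 13566) = -326355/(8*((-23517 - (-51/205 - 7781/2847)) - 13566)) = -326355/(8*((-23517 - 1*(-1740302/583635)) - 13566)) = -326355/(8*((-23517 + 1740302/583635) - 13566)) = -326355/(8*(-13723603993/583635 - 13566)) = -326355/(8*(-21641196403/583635)) = -326355/8*(-583635/21641196403) = 190472200425/173129571224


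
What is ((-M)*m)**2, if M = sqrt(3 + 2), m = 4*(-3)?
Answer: 720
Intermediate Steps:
m = -12
M = sqrt(5) ≈ 2.2361
((-M)*m)**2 = (-sqrt(5)*(-12))**2 = (12*sqrt(5))**2 = 720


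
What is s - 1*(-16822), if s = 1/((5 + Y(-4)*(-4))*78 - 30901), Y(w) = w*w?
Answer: 597231465/35503 ≈ 16822.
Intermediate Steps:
Y(w) = w²
s = -1/35503 (s = 1/((5 + (-4)²*(-4))*78 - 30901) = 1/((5 + 16*(-4))*78 - 30901) = 1/((5 - 64)*78 - 30901) = 1/(-59*78 - 30901) = 1/(-4602 - 30901) = 1/(-35503) = -1/35503 ≈ -2.8167e-5)
s - 1*(-16822) = -1/35503 - 1*(-16822) = -1/35503 + 16822 = 597231465/35503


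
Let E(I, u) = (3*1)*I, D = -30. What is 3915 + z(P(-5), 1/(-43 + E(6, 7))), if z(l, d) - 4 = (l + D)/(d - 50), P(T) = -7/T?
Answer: 4903384/1251 ≈ 3919.6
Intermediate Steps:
E(I, u) = 3*I
z(l, d) = 4 + (-30 + l)/(-50 + d) (z(l, d) = 4 + (l - 30)/(d - 50) = 4 + (-30 + l)/(-50 + d))
3915 + z(P(-5), 1/(-43 + E(6, 7))) = 3915 + (-230 - 7/(-5) + 4/(-43 + 3*6))/(-50 + 1/(-43 + 3*6)) = 3915 + (-230 - 7*(-⅕) + 4/(-43 + 18))/(-50 + 1/(-43 + 18)) = 3915 + (-230 + 7/5 + 4/(-25))/(-50 + 1/(-25)) = 3915 + (-230 + 7/5 + 4*(-1/25))/(-50 - 1/25) = 3915 + (-230 + 7/5 - 4/25)/(-1251/25) = 3915 - 25/1251*(-5719/25) = 3915 + 5719/1251 = 4903384/1251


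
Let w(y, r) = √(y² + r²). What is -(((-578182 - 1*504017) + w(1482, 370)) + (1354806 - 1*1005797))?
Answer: 733190 - 2*√583306 ≈ 7.3166e+5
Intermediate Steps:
w(y, r) = √(r² + y²)
-(((-578182 - 1*504017) + w(1482, 370)) + (1354806 - 1*1005797)) = -(((-578182 - 1*504017) + √(370² + 1482²)) + (1354806 - 1*1005797)) = -(((-578182 - 504017) + √(136900 + 2196324)) + (1354806 - 1005797)) = -((-1082199 + √2333224) + 349009) = -((-1082199 + 2*√583306) + 349009) = -(-733190 + 2*√583306) = 733190 - 2*√583306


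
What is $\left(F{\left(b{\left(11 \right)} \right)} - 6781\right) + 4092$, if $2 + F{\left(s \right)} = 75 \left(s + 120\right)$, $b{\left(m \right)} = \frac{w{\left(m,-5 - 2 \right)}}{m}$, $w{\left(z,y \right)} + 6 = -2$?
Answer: $\frac{68799}{11} \approx 6254.5$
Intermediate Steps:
$w{\left(z,y \right)} = -8$ ($w{\left(z,y \right)} = -6 - 2 = -8$)
$b{\left(m \right)} = - \frac{8}{m}$
$F{\left(s \right)} = 8998 + 75 s$ ($F{\left(s \right)} = -2 + 75 \left(s + 120\right) = -2 + 75 \left(120 + s\right) = -2 + \left(9000 + 75 s\right) = 8998 + 75 s$)
$\left(F{\left(b{\left(11 \right)} \right)} - 6781\right) + 4092 = \left(\left(8998 + 75 \left(- \frac{8}{11}\right)\right) - 6781\right) + 4092 = \left(\left(8998 - \frac{600}{11}\right) - 6781\right) + 4092 = \left(\frac{98378}{11} - 6781\right) + 4092 = \frac{23787}{11} + 4092 = \frac{68799}{11}$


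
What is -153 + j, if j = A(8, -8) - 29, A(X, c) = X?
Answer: -174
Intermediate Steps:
j = -21 (j = 8 - 29 = -21)
-153 + j = -153 - 21 = -174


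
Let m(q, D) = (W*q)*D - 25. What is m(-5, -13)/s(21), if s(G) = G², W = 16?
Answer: 145/63 ≈ 2.3016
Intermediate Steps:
m(q, D) = -25 + 16*D*q (m(q, D) = (16*q)*D - 25 = 16*D*q - 25 = -25 + 16*D*q)
m(-5, -13)/s(21) = (-25 + 16*(-13)*(-5))/(21²) = (-25 + 1040)/441 = 1015*(1/441) = 145/63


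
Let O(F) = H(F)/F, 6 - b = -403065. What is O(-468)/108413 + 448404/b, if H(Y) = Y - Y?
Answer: 149468/134357 ≈ 1.1125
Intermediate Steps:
b = 403071 (b = 6 - 1*(-403065) = 6 + 403065 = 403071)
H(Y) = 0
O(F) = 0 (O(F) = 0/F = 0)
O(-468)/108413 + 448404/b = 0/108413 + 448404/403071 = 0*(1/108413) + 448404*(1/403071) = 0 + 149468/134357 = 149468/134357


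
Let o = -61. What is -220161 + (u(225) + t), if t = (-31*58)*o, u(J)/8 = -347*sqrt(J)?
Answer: -152123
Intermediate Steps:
u(J) = -2776*sqrt(J) (u(J) = 8*(-347*sqrt(J)) = -2776*sqrt(J))
t = 109678 (t = -31*58*(-61) = -1798*(-61) = 109678)
-220161 + (u(225) + t) = -220161 + (-2776*sqrt(225) + 109678) = -220161 + (-2776*15 + 109678) = -220161 + (-41640 + 109678) = -220161 + 68038 = -152123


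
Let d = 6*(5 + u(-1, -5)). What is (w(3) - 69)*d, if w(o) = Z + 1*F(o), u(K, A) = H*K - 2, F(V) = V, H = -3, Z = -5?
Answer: -2556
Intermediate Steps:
u(K, A) = -2 - 3*K (u(K, A) = -3*K - 2 = -2 - 3*K)
w(o) = -5 + o (w(o) = -5 + 1*o = -5 + o)
d = 36 (d = 6*(5 + (-2 - 3*(-1))) = 6*(5 + (-2 + 3)) = 6*(5 + 1) = 6*6 = 36)
(w(3) - 69)*d = ((-5 + 3) - 69)*36 = (-2 - 69)*36 = -71*36 = -2556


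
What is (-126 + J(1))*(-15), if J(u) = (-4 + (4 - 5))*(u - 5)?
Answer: 1590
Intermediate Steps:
J(u) = 25 - 5*u (J(u) = (-4 - 1)*(-5 + u) = -5*(-5 + u) = 25 - 5*u)
(-126 + J(1))*(-15) = (-126 + (25 - 5*1))*(-15) = (-126 + (25 - 5))*(-15) = (-126 + 20)*(-15) = -106*(-15) = 1590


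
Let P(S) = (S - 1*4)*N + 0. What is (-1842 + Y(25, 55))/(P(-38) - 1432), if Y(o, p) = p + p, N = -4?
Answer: 433/316 ≈ 1.3703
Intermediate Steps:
P(S) = 16 - 4*S (P(S) = (S - 1*4)*(-4) + 0 = (S - 4)*(-4) + 0 = (-4 + S)*(-4) + 0 = (16 - 4*S) + 0 = 16 - 4*S)
Y(o, p) = 2*p
(-1842 + Y(25, 55))/(P(-38) - 1432) = (-1842 + 2*55)/((16 - 4*(-38)) - 1432) = (-1842 + 110)/((16 + 152) - 1432) = -1732/(168 - 1432) = -1732/(-1264) = -1732*(-1/1264) = 433/316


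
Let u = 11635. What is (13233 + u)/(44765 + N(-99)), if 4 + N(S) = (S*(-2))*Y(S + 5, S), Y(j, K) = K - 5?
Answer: 24868/24169 ≈ 1.0289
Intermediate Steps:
Y(j, K) = -5 + K
N(S) = -4 - 2*S*(-5 + S) (N(S) = -4 + (S*(-2))*(-5 + S) = -4 + (-2*S)*(-5 + S) = -4 - 2*S*(-5 + S))
(13233 + u)/(44765 + N(-99)) = (13233 + 11635)/(44765 + (-4 - 2*(-99)*(-5 - 99))) = 24868/(44765 + (-4 - 2*(-99)*(-104))) = 24868/(44765 + (-4 - 20592)) = 24868/(44765 - 20596) = 24868/24169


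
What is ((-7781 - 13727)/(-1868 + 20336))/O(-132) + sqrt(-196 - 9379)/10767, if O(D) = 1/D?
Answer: 12452/81 + 5*I*sqrt(383)/10767 ≈ 153.73 + 0.0090881*I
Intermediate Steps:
((-7781 - 13727)/(-1868 + 20336))/O(-132) + sqrt(-196 - 9379)/10767 = ((-7781 - 13727)/(-1868 + 20336))/(1/(-132)) + sqrt(-196 - 9379)/10767 = (-21508/18468)/(-1/132) + sqrt(-9575)*(1/10767) = -21508*1/18468*(-132) + (5*I*sqrt(383))*(1/10767) = -283/243*(-132) + 5*I*sqrt(383)/10767 = 12452/81 + 5*I*sqrt(383)/10767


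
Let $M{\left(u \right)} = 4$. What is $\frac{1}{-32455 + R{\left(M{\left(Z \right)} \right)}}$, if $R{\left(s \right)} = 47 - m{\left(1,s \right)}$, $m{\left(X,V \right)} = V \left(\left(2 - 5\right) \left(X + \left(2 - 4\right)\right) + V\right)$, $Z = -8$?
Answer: $- \frac{1}{32436} \approx -3.083 \cdot 10^{-5}$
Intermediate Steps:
$m{\left(X,V \right)} = V \left(6 + V - 3 X\right)$ ($m{\left(X,V \right)} = V \left(- 3 \left(X - 2\right) + V\right) = V \left(- 3 \left(-2 + X\right) + V\right) = V \left(\left(6 - 3 X\right) + V\right) = V \left(6 + V - 3 X\right)$)
$R{\left(s \right)} = 47 - s \left(3 + s\right)$ ($R{\left(s \right)} = 47 - s \left(6 + s - 3\right) = 47 - s \left(3 + s\right)$)
$\frac{1}{-32455 + R{\left(M{\left(Z \right)} \right)}} = \frac{1}{-32455 + \left(47 - 4 \left(3 + 4\right)\right)} = \frac{1}{-32455 + \left(47 - 4 \cdot 7\right)} = \frac{1}{-32455 + \left(47 - 28\right)} = \frac{1}{-32455 + 19} = \frac{1}{-32436} = - \frac{1}{32436}$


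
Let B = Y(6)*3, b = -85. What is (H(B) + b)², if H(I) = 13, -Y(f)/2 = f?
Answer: 5184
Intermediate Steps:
Y(f) = -2*f
B = -36 (B = -2*6*3 = -12*3 = -36)
(H(B) + b)² = (13 - 85)² = (-72)² = 5184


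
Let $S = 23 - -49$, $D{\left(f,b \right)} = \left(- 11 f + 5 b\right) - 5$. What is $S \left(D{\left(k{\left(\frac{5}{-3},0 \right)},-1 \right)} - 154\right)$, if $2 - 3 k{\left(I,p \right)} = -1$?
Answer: $-12600$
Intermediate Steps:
$k{\left(I,p \right)} = 1$ ($k{\left(I,p \right)} = \frac{2}{3} - - \frac{1}{3} = \frac{2}{3} + \frac{1}{3} = 1$)
$D{\left(f,b \right)} = -5 - 11 f + 5 b$
$S = 72$ ($S = 23 + 49 = 72$)
$S \left(D{\left(k{\left(\frac{5}{-3},0 \right)},-1 \right)} - 154\right) = 72 \left(\left(-5 - 11 + 5 \left(-1\right)\right) - 154\right) = 72 \left(\left(-5 - 11 - 5\right) - 154\right) = 72 \left(-21 - 154\right) = 72 \left(-175\right) = -12600$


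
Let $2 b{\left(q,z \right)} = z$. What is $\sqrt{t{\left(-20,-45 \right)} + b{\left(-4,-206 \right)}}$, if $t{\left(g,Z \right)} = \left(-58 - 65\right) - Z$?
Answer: $i \sqrt{181} \approx 13.454 i$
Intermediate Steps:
$t{\left(g,Z \right)} = -123 - Z$ ($t{\left(g,Z \right)} = \left(-58 - 65\right) - Z = -123 - Z$)
$b{\left(q,z \right)} = \frac{z}{2}$
$\sqrt{t{\left(-20,-45 \right)} + b{\left(-4,-206 \right)}} = \sqrt{\left(-123 - -45\right) + \frac{1}{2} \left(-206\right)} = \sqrt{\left(-123 + 45\right) - 103} = \sqrt{-78 - 103} = \sqrt{-181} = i \sqrt{181}$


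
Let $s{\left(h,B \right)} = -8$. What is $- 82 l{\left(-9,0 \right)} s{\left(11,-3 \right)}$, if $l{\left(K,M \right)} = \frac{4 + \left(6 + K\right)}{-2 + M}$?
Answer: $-328$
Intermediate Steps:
$l{\left(K,M \right)} = \frac{10 + K}{-2 + M}$
$- 82 l{\left(-9,0 \right)} s{\left(11,-3 \right)} = - 82 \frac{10 - 9}{-2 + 0} \left(-8\right) = - 82 \frac{1}{-2} \cdot 1 \left(-8\right) = - 82 \left(\left(- \frac{1}{2}\right) 1\right) \left(-8\right) = \left(-82\right) \left(- \frac{1}{2}\right) \left(-8\right) = 41 \left(-8\right) = -328$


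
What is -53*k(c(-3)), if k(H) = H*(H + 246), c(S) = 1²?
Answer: -13091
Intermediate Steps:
c(S) = 1
k(H) = H*(246 + H)
-53*k(c(-3)) = -53*(246 + 1) = -53*247 = -13091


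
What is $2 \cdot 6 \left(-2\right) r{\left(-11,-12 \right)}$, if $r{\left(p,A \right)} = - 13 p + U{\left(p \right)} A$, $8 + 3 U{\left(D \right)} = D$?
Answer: $-5256$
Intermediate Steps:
$U{\left(D \right)} = - \frac{8}{3} + \frac{D}{3}$
$r{\left(p,A \right)} = - 13 p + A \left(- \frac{8}{3} + \frac{p}{3}\right)$ ($r{\left(p,A \right)} = - 13 p + \left(- \frac{8}{3} + \frac{p}{3}\right) A = - 13 p + A \left(- \frac{8}{3} + \frac{p}{3}\right)$)
$2 \cdot 6 \left(-2\right) r{\left(-11,-12 \right)} = 2 \cdot 6 \left(-2\right) \left(\left(-13\right) \left(-11\right) + \frac{1}{3} \left(-12\right) \left(-8 - 11\right)\right) = 12 \left(-2\right) \left(143 + \frac{1}{3} \left(-12\right) \left(-19\right)\right) = - 24 \left(143 + 76\right) = \left(-24\right) 219 = -5256$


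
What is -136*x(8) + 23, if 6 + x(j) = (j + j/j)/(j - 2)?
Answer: 635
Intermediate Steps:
x(j) = -6 + (1 + j)/(-2 + j) (x(j) = -6 + (j + j/j)/(j - 2) = -6 + (j + 1)/(-2 + j) = -6 + (1 + j)/(-2 + j))
-136*x(8) + 23 = -136*(13 - 5*8)/(-2 + 8) + 23 = -136*(13 - 40)/6 + 23 = -68*(-27)/3 + 23 = -136*(-9/2) + 23 = 612 + 23 = 635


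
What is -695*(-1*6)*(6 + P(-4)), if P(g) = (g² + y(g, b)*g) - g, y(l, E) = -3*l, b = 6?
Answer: -91740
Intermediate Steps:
P(g) = -g - 2*g² (P(g) = (g² + (-3*g)*g) - g = (g² - 3*g²) - g = -2*g² - g = -g - 2*g²)
-695*(-1*6)*(6 + P(-4)) = -695*(-1*6)*(6 - 1*(-4)*(1 + 2*(-4))) = -(-4170)*(6 - 1*(-4)*(1 - 8)) = -(-4170)*(6 - 1*(-4)*(-7)) = -(-4170)*(6 - 28) = -(-4170)*(-22) = -695*132 = -91740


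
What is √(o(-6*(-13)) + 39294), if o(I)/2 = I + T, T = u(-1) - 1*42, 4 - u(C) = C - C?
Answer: √39374 ≈ 198.43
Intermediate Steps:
u(C) = 4 (u(C) = 4 - (C - C) = 4 - 1*0 = 4 + 0 = 4)
T = -38 (T = 4 - 1*42 = 4 - 42 = -38)
o(I) = -76 + 2*I (o(I) = 2*(I - 38) = 2*(-38 + I) = -76 + 2*I)
√(o(-6*(-13)) + 39294) = √((-76 + 2*(-6*(-13))) + 39294) = √((-76 + 2*78) + 39294) = √((-76 + 156) + 39294) = √(80 + 39294) = √39374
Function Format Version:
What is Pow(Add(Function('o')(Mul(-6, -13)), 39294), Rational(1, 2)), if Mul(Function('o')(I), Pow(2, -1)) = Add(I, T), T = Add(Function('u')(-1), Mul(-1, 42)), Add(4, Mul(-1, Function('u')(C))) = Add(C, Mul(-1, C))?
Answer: Pow(39374, Rational(1, 2)) ≈ 198.43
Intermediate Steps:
Function('u')(C) = 4 (Function('u')(C) = Add(4, Mul(-1, Add(C, Mul(-1, C)))) = Add(4, Mul(-1, 0)) = Add(4, 0) = 4)
T = -38 (T = Add(4, Mul(-1, 42)) = Add(4, -42) = -38)
Function('o')(I) = Add(-76, Mul(2, I)) (Function('o')(I) = Mul(2, Add(I, -38)) = Mul(2, Add(-38, I)) = Add(-76, Mul(2, I)))
Pow(Add(Function('o')(Mul(-6, -13)), 39294), Rational(1, 2)) = Pow(Add(Add(-76, Mul(2, Mul(-6, -13))), 39294), Rational(1, 2)) = Pow(Add(Add(-76, Mul(2, 78)), 39294), Rational(1, 2)) = Pow(Add(Add(-76, 156), 39294), Rational(1, 2)) = Pow(Add(80, 39294), Rational(1, 2)) = Pow(39374, Rational(1, 2))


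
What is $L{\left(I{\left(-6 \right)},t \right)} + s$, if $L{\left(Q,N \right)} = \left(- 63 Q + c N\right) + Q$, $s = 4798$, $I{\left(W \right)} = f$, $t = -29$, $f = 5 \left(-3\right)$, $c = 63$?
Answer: $3901$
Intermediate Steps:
$f = -15$
$I{\left(W \right)} = -15$
$L{\left(Q,N \right)} = - 62 Q + 63 N$ ($L{\left(Q,N \right)} = \left(- 63 Q + 63 N\right) + Q = - 62 Q + 63 N$)
$L{\left(I{\left(-6 \right)},t \right)} + s = \left(\left(-62\right) \left(-15\right) + 63 \left(-29\right)\right) + 4798 = \left(930 - 1827\right) + 4798 = -897 + 4798 = 3901$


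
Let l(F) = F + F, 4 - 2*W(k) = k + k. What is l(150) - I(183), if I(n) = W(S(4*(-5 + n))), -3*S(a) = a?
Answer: 182/3 ≈ 60.667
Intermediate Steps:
S(a) = -a/3
W(k) = 2 - k (W(k) = 2 - (k + k)/2 = 2 - k)
I(n) = -14/3 + 4*n/3 (I(n) = 2 - (-1)*4*(-5 + n)/3 = 2 - (-1)*(-20 + 4*n)/3 = 2 - (20/3 - 4*n/3) = 2 + (-20/3 + 4*n/3) = -14/3 + 4*n/3)
l(F) = 2*F
l(150) - I(183) = 2*150 - (-14/3 + (4/3)*183) = 300 - (-14/3 + 244) = 300 - 1*718/3 = 300 - 718/3 = 182/3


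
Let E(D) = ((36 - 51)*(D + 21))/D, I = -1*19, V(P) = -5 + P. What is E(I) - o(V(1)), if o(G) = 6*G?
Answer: 486/19 ≈ 25.579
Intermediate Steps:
I = -19
E(D) = (-315 - 15*D)/D (E(D) = (-15*(21 + D))/D = (-315 - 15*D)/D)
E(I) - o(V(1)) = (-15 - 315/(-19)) - 6*(-5 + 1) = (-15 - 315*(-1/19)) - 6*(-4) = (-15 + 315/19) - 1*(-24) = 30/19 + 24 = 486/19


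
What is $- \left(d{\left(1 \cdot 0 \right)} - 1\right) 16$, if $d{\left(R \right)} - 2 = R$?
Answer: $-16$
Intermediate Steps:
$d{\left(R \right)} = 2 + R$
$- \left(d{\left(1 \cdot 0 \right)} - 1\right) 16 = - \left(\left(2 + 1 \cdot 0\right) - 1\right) 16 = - \left(\left(2 + 0\right) - 1\right) 16 = - \left(2 - 1\right) 16 = - 1 \cdot 16 = \left(-1\right) 16 = -16$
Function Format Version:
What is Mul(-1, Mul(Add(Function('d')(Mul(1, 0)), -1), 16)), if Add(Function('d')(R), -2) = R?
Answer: -16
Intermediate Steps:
Function('d')(R) = Add(2, R)
Mul(-1, Mul(Add(Function('d')(Mul(1, 0)), -1), 16)) = Mul(-1, Mul(Add(Add(2, Mul(1, 0)), -1), 16)) = Mul(-1, Mul(Add(Add(2, 0), -1), 16)) = Mul(-1, Mul(Add(2, -1), 16)) = Mul(-1, Mul(1, 16)) = Mul(-1, 16) = -16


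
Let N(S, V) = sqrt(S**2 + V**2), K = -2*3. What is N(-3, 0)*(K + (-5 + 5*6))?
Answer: 57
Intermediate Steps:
K = -6
N(-3, 0)*(K + (-5 + 5*6)) = sqrt((-3)**2 + 0**2)*(-6 + (-5 + 5*6)) = sqrt(9 + 0)*(-6 + (-5 + 30)) = sqrt(9)*(-6 + 25) = 3*19 = 57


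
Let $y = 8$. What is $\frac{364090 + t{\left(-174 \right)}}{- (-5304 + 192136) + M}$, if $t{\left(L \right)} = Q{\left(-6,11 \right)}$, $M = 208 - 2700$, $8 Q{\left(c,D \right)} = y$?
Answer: $- \frac{364091}{189324} \approx -1.9231$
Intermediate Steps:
$Q{\left(c,D \right)} = 1$ ($Q{\left(c,D \right)} = \frac{1}{8} \cdot 8 = 1$)
$M = -2492$ ($M = 208 - 2700 = -2492$)
$t{\left(L \right)} = 1$
$\frac{364090 + t{\left(-174 \right)}}{- (-5304 + 192136) + M} = \frac{364090 + 1}{- (-5304 + 192136) - 2492} = \frac{364091}{\left(-1\right) 186832 - 2492} = \frac{364091}{-186832 - 2492} = \frac{364091}{-189324} = 364091 \left(- \frac{1}{189324}\right) = - \frac{364091}{189324}$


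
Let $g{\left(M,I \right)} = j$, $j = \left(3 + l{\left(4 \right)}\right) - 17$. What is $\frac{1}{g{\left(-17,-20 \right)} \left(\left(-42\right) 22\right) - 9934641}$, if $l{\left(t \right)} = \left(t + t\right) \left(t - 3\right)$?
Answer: $- \frac{1}{9929097} \approx -1.0071 \cdot 10^{-7}$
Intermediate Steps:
$l{\left(t \right)} = 2 t \left(-3 + t\right)$
$j = -6$ ($j = \left(3 + 2 \cdot 4 \left(-3 + 4\right)\right) - 17 = \left(3 + 2 \cdot 4 \cdot 1\right) - 17 = \left(3 + 8\right) - 17 = 11 - 17 = -6$)
$g{\left(M,I \right)} = -6$
$\frac{1}{g{\left(-17,-20 \right)} \left(\left(-42\right) 22\right) - 9934641} = \frac{1}{- 6 \left(\left(-42\right) 22\right) - 9934641} = \frac{1}{\left(-6\right) \left(-924\right) - 9934641} = \frac{1}{5544 - 9934641} = \frac{1}{-9929097} = - \frac{1}{9929097}$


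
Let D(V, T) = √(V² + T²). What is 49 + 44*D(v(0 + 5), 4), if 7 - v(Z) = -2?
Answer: 49 + 44*√97 ≈ 482.35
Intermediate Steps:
v(Z) = 9 (v(Z) = 7 - 1*(-2) = 7 + 2 = 9)
D(V, T) = √(T² + V²)
49 + 44*D(v(0 + 5), 4) = 49 + 44*√(4² + 9²) = 49 + 44*√(16 + 81) = 49 + 44*√97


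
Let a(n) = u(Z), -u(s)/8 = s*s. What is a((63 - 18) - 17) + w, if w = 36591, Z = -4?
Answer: 36463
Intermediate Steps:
u(s) = -8*s² (u(s) = -8*s*s = -8*s²)
a(n) = -128 (a(n) = -8*(-4)² = -8*16 = -128)
a((63 - 18) - 17) + w = -128 + 36591 = 36463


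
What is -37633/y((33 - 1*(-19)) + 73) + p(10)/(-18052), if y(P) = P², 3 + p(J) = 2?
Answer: -679335291/282062500 ≈ -2.4085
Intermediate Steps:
p(J) = -1 (p(J) = -3 + 2 = -1)
-37633/y((33 - 1*(-19)) + 73) + p(10)/(-18052) = -37633/((33 - 1*(-19)) + 73)² - 1/(-18052) = -37633/((33 + 19) + 73)² - 1*(-1/18052) = -37633/(52 + 73)² + 1/18052 = -37633/(125²) + 1/18052 = -37633/15625 + 1/18052 = -679335291/282062500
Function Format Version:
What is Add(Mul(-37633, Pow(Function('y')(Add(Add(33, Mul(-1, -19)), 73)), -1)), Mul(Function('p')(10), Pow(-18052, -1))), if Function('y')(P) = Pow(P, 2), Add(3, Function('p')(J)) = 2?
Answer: Rational(-679335291, 282062500) ≈ -2.4085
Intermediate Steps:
Function('p')(J) = -1 (Function('p')(J) = Add(-3, 2) = -1)
Add(Mul(-37633, Pow(Function('y')(Add(Add(33, Mul(-1, -19)), 73)), -1)), Mul(Function('p')(10), Pow(-18052, -1))) = Add(Mul(-37633, Pow(Pow(Add(Add(33, Mul(-1, -19)), 73), 2), -1)), Mul(-1, Pow(-18052, -1))) = Add(Mul(-37633, Pow(Pow(Add(Add(33, 19), 73), 2), -1)), Mul(-1, Rational(-1, 18052))) = Add(Mul(-37633, Pow(Pow(Add(52, 73), 2), -1)), Rational(1, 18052)) = Add(Mul(-37633, Pow(Pow(125, 2), -1)), Rational(1, 18052)) = Add(Mul(-37633, Pow(15625, -1)), Rational(1, 18052)) = Add(Mul(-37633, Rational(1, 15625)), Rational(1, 18052)) = Add(Rational(-37633, 15625), Rational(1, 18052)) = Rational(-679335291, 282062500)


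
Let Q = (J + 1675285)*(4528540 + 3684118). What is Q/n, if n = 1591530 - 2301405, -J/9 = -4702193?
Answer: -361316069388476/709875 ≈ -5.0899e+8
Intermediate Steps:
J = 42319737 (J = -9*(-4702193) = 42319737)
n = -709875
Q = 361316069388476 (Q = (42319737 + 1675285)*(4528540 + 3684118) = 43995022*8212658 = 361316069388476)
Q/n = 361316069388476/(-709875) = 361316069388476*(-1/709875) = -361316069388476/709875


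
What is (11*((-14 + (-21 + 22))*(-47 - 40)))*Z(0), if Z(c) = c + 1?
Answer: 12441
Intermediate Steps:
Z(c) = 1 + c
(11*((-14 + (-21 + 22))*(-47 - 40)))*Z(0) = (11*((-14 + (-21 + 22))*(-47 - 40)))*(1 + 0) = (11*((-14 + 1)*(-87)))*1 = (11*(-13*(-87)))*1 = (11*1131)*1 = 12441*1 = 12441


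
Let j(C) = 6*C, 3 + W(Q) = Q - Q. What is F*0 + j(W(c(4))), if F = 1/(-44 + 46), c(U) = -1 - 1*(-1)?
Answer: -18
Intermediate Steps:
c(U) = 0 (c(U) = -1 + 1 = 0)
W(Q) = -3 (W(Q) = -3 + (Q - Q) = -3 + 0 = -3)
F = 1/2 ≈ 0.50000
F*0 + j(W(c(4))) = (1/2)*0 + 6*(-3) = 0 - 18 = -18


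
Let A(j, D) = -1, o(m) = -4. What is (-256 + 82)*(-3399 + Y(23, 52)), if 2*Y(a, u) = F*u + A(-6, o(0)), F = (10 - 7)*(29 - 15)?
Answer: 401505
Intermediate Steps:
F = 42 (F = 3*14 = 42)
Y(a, u) = -½ + 21*u (Y(a, u) = (42*u - 1)/2 = (-1 + 42*u)/2 = -½ + 21*u)
(-256 + 82)*(-3399 + Y(23, 52)) = (-256 + 82)*(-3399 + (-½ + 21*52)) = -174*(-3399 + (-½ + 1092)) = -174*(-3399 + 2183/2) = -174*(-4615/2) = 401505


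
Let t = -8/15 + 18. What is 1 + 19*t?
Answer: 4993/15 ≈ 332.87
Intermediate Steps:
t = 262/15 (t = -8*1/15 + 18 = -8/15 + 18 = 262/15 ≈ 17.467)
1 + 19*t = 1 + 19*(262/15) = 1 + 4978/15 = 4993/15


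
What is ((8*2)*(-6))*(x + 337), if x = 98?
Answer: -41760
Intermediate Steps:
((8*2)*(-6))*(x + 337) = ((8*2)*(-6))*(98 + 337) = (16*(-6))*435 = -96*435 = -41760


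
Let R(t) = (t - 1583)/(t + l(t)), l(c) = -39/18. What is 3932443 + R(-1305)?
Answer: 30842167777/7843 ≈ 3.9324e+6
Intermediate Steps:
l(c) = -13/6 (l(c) = -39*1/18 = -13/6)
R(t) = (-1583 + t)/(-13/6 + t) (R(t) = (t - 1583)/(t - 13/6) = (-1583 + t)/(-13/6 + t))
3932443 + R(-1305) = 3932443 + 6*(-1583 - 1305)/(-13 + 6*(-1305)) = 3932443 + 6*(-2888)/(-13 - 7830) = 3932443 + 6*(-2888)/(-7843) = 3932443 + 6*(-1/7843)*(-2888) = 3932443 + 17328/7843 = 30842167777/7843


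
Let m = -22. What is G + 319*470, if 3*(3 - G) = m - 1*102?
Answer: 449923/3 ≈ 1.4997e+5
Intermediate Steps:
G = 133/3 (G = 3 - (-22 - 1*102)/3 = 3 - (-22 - 102)/3 = 3 - ⅓*(-124) = 3 + 124/3 = 133/3 ≈ 44.333)
G + 319*470 = 133/3 + 319*470 = 133/3 + 149930 = 449923/3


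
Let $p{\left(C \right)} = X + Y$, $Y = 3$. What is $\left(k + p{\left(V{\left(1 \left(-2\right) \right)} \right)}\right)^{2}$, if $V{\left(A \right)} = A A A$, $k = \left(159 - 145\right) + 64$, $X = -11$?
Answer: $4900$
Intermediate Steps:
$k = 78$ ($k = 14 + 64 = 78$)
$V{\left(A \right)} = A^{3}$ ($V{\left(A \right)} = A^{2} A = A^{3}$)
$p{\left(C \right)} = -8$ ($p{\left(C \right)} = -11 + 3 = -8$)
$\left(k + p{\left(V{\left(1 \left(-2\right) \right)} \right)}\right)^{2} = \left(78 - 8\right)^{2} = 70^{2} = 4900$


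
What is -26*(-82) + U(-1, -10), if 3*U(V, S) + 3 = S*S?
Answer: 6493/3 ≈ 2164.3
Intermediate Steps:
U(V, S) = -1 + S²/3 (U(V, S) = -1 + (S*S)/3 = -1 + S²/3)
-26*(-82) + U(-1, -10) = -26*(-82) + (-1 + (⅓)*(-10)²) = 2132 + (-1 + (⅓)*100) = 2132 + (-1 + 100/3) = 2132 + 97/3 = 6493/3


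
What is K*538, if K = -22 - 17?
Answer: -20982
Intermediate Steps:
K = -39
K*538 = -39*538 = -20982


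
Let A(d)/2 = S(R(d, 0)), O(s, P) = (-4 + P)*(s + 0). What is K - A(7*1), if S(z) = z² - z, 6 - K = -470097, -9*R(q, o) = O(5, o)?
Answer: 38077903/81 ≈ 4.7010e+5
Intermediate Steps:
O(s, P) = s*(-4 + P) (O(s, P) = (-4 + P)*s = s*(-4 + P))
R(q, o) = 20/9 - 5*o/9 (R(q, o) = -5*(-4 + o)/9 = -(-20 + 5*o)/9 = 20/9 - 5*o/9)
K = 470103 (K = 6 - 1*(-470097) = 6 + 470097 = 470103)
A(d) = 440/81 (A(d) = 2*((20/9 - 5/9*0)*(-1 + (20/9 - 5/9*0))) = 2*((20/9 + 0)*(-1 + (20/9 + 0))) = 2*(20*(-1 + 20/9)/9) = 2*((20/9)*(11/9)) = 2*(220/81) = 440/81)
K - A(7*1) = 470103 - 1*440/81 = 470103 - 440/81 = 38077903/81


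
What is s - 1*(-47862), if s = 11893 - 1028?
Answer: 58727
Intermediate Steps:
s = 10865
s - 1*(-47862) = 10865 - 1*(-47862) = 10865 + 47862 = 58727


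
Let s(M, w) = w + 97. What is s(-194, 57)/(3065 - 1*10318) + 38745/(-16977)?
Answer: -94543981/41044727 ≈ -2.3034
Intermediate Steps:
s(M, w) = 97 + w
s(-194, 57)/(3065 - 1*10318) + 38745/(-16977) = (97 + 57)/(3065 - 1*10318) + 38745/(-16977) = 154/(3065 - 10318) + 38745*(-1/16977) = 154/(-7253) - 12915/5659 = 154*(-1/7253) - 12915/5659 = -154/7253 - 12915/5659 = -94543981/41044727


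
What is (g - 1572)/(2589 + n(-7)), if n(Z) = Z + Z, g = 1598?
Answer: 26/2575 ≈ 0.010097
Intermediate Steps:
n(Z) = 2*Z
(g - 1572)/(2589 + n(-7)) = (1598 - 1572)/(2589 + 2*(-7)) = 26/(2589 - 14) = 26/2575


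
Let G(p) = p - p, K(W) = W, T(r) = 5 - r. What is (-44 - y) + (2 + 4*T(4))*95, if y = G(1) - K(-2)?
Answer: 524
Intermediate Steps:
G(p) = 0
y = 2 (y = 0 - 1*(-2) = 0 + 2 = 2)
(-44 - y) + (2 + 4*T(4))*95 = (-44 - 1*2) + (2 + 4*(5 - 1*4))*95 = (-44 - 2) + (2 + 4*(5 - 4))*95 = -46 + (2 + 4*1)*95 = -46 + (2 + 4)*95 = -46 + 6*95 = -46 + 570 = 524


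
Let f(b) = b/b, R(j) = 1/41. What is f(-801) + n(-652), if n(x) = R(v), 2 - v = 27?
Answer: 42/41 ≈ 1.0244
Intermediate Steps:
v = -25 (v = 2 - 1*27 = 2 - 27 = -25)
R(j) = 1/41
n(x) = 1/41
f(b) = 1
f(-801) + n(-652) = 1 + 1/41 = 42/41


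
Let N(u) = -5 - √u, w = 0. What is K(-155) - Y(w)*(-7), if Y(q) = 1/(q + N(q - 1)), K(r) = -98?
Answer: -2583/26 + 7*I/26 ≈ -99.346 + 0.26923*I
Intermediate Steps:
Y(q) = 1/(-5 + q - √(-1 + q)) (Y(q) = 1/(q + (-5 - √(q - 1))) = 1/(q + (-5 - √(-1 + q))) = 1/(-5 + q - √(-1 + q)))
K(-155) - Y(w)*(-7) = -98 - (-7)/(-5 + 0 - √(-1 + 0)) = -98 - (-7)/(-5 + 0 - √(-1)) = -98 - (-7)/(-5 + 0 - I) = -98 - (-7)/(-5 - I) = -98 - (-5 + I)/26*(-7) = -98 - (-7)*(-5 + I)/26 = -98 + 7*(-5 + I)/26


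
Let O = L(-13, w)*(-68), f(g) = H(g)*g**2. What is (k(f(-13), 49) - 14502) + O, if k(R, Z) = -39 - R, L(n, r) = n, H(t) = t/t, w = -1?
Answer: -13826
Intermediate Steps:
H(t) = 1
f(g) = g**2 (f(g) = 1*g**2 = g**2)
O = 884 (O = -13*(-68) = 884)
(k(f(-13), 49) - 14502) + O = ((-39 - 1*(-13)**2) - 14502) + 884 = ((-39 - 1*169) - 14502) + 884 = ((-39 - 169) - 14502) + 884 = (-208 - 14502) + 884 = -14710 + 884 = -13826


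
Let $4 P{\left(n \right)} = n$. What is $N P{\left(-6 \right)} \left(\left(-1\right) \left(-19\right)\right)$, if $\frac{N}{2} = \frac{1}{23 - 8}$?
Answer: $- \frac{19}{5} \approx -3.8$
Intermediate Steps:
$P{\left(n \right)} = \frac{n}{4}$
$N = \frac{2}{15}$ ($N = \frac{2}{23 - 8} = \frac{2}{15} \approx 0.13333$)
$N P{\left(-6 \right)} \left(\left(-1\right) \left(-19\right)\right) = \frac{2 \cdot \frac{1}{4} \left(-6\right)}{15} \left(\left(-1\right) \left(-19\right)\right) = \frac{2}{15} \left(- \frac{3}{2}\right) 19 = \left(- \frac{1}{5}\right) 19 = - \frac{19}{5}$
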